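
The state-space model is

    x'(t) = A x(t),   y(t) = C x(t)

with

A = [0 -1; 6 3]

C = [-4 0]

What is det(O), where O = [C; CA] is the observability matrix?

CA = [[0, 4]]
Observability matrix O = [C; CA] = [[-4, 0], [0, 4]]
det(O) = (-4)·4 - 0·0 = -16 - 0 = -16
Since det(O) ≠ 0, rank(O) = 2 and the system is completely observable.

-16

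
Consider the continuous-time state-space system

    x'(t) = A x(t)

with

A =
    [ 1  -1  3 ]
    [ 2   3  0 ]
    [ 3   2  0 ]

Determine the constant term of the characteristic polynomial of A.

Expand det(sI - A) for the 3×3 matrix.
p(s) = s^3 - 4s^2 - 4s + 15.
(Check: constant term = det(-A) = (-1)^3 det A = 15; coefficient of s^2 = -tr A = -4.)
The constant term is 15.

15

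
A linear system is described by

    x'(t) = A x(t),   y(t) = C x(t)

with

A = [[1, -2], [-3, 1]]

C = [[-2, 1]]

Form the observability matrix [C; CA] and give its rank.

CA = [[-5, 5]]
Observability matrix O = [C; CA] = [[-2, 1], [-5, 5]]
det(O) = (-2)·5 - 1·(-5) = -10 - (-5) = -5 ≠ 0, so rank(O) = 2.
rank(O) = 2 = n, so the pair (A, C) is completely observable.

2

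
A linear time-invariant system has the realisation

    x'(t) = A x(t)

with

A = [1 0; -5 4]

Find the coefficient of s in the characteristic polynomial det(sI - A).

For a 2×2 matrix, det(sI - A) = s^2 - (tr A)s + det A.
tr A = 5, det A = 4.
So p(s) = s^2 - 5s + 4.
The coefficient of s is -5.

-5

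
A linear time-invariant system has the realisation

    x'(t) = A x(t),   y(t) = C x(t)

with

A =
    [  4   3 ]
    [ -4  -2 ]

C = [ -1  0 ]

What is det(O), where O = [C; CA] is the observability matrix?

3

CA = [[-4, -3]]
Observability matrix O = [C; CA] = [[-1, 0], [-4, -3]]
det(O) = (-1)·(-3) - 0·(-4) = 3 - 0 = 3
Since det(O) ≠ 0, rank(O) = 2 and the system is completely observable.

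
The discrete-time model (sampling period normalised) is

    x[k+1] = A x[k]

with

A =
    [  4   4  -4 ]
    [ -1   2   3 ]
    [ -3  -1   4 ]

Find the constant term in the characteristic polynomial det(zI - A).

4

Expand det(zI - A) for the 3×3 matrix.
p(z) = z^3 - 10z^2 + 27z + 4.
(Check: constant term = det(-A) = (-1)^3 det A = 4; coefficient of z^2 = -tr A = -10.)
The constant term is 4.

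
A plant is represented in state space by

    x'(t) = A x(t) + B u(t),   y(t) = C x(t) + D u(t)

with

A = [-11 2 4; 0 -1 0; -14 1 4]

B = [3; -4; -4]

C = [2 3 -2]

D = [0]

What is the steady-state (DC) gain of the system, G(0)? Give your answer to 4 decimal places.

G(0) = C(-A)^{-1}B + D = -C A^{-1} B + D.
det A = -12, so A^{-1} = (1/-12)·adj(A) = [[1/3, 1/3, -1/3], [0, -1, 0], [7/6, 17/12, -11/12]]
A^{-1} B = [1, 4, 3/2]^T
C A^{-1} B = 11
G(0) = D - C A^{-1} B = 0 - (11) = -11

-11.0000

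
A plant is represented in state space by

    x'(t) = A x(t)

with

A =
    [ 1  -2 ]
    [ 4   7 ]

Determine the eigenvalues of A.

3, 5

det(sI - A) = s^2 - (tr A)s + det A, with tr A = 1 + 7 = 8 and det A = 1·7 - (-2)·4 = 7 - (-8) = 15.
So p(s) = det(sI - A) = s^2 - 8s + 15.
Factor s^2 - 8s + 15: two numbers with sum 8 and product 15 are 5 and 3, so s^2 - 8s + 15 = (s - 5)(s - 3).
Hence p(s) = (s - 5) (s - 3), with roots 3, 5.
At least one eigenvalue has non-negative real part, so the system is not asymptotically stable.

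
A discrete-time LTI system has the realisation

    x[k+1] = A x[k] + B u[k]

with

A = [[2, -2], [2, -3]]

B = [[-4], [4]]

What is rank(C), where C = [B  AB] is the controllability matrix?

2

AB = [[-16], [-20]]
Controllability matrix C = [B  AB] = [[-4, -16], [4, -20]]
det(C) = (-4)·(-20) - (-16)·4 = 80 - (-64) = 144 ≠ 0, so rank(C) = 2.
rank(C) = 2 = n, so the pair (A, B) is completely controllable.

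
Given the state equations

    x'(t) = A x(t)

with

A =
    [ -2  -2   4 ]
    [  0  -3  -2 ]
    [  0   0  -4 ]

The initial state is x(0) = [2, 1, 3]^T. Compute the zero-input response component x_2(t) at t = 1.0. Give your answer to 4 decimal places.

-0.1390

det(sI - A) = s^3 - (tr A)s^2 + (M11 + M22 + M33)s - det A, where Mii is the 2×2 principal minor of A obtained by deleting row i and column i.
tr A = (-2) + (-3) + (-4) = -9; M11 = (-3)·(-4) - (-2)·0 = 12 - 0 = 12; M22 = (-2)·(-4) - 4·0 = 8 - 0 = 8; M33 = (-2)·(-3) - (-2)·0 = 6 - 0 = 6; sum of minors = 26.
det A = (-2)·((-3)·(-4) - (-2)·0) - (-2)·(0·(-4) - (-2)·0) + 4·(0·0 - (-3)·0) = (-2)·12 - (-2)·0 + 4·0 = -24.
So p(s) = det(sI - A) = s^3 + 9s^2 + 26s + 24.
Rational-root test: any integer root divides 24. Testing small divisors, s = -2 works: p(-2) = -8 + 36 + (-52) + 24 = 0, so (s + 2) is a factor.
Dividing, p(s) = (s + 2)(s^2 + 7s + 12).
Factor s^2 + 7s + 12: two numbers with sum -7 and product 12 are -3 and -4, so s^2 + 7s + 12 = (s + 3)(s + 4).
Hence p(s) = (s + 2) (s + 3) (s + 4), with roots -4, -3, -2.
The eigenvalues -4, -3, -2 are distinct and real, so A is diagonalisable and x(t) = e^{At} x(0) = V diag(e^{λ_i t}) V^{-1} x(0), where the columns of V are the eigenvectors.
λ = -4: A - (-4)I = [[2, -2, 4], [0, 1, -2], [0, 0, 0]]. v must be orthogonal to every row; (row 1) × (row 2) = [0, 4, 2], so take v_1 = [0, 2, 1]^T.
λ = -3: A - (-3)I = [[1, -2, 4], [0, 0, -2], [0, 0, -1]]. v must be orthogonal to every row; (row 1) × (row 2) = [4, 2, 0], so take v_2 = [2, 1, 0]^T.
λ = -2: A - (-2)I = [[0, -2, 4], [0, -1, -2], [0, 0, -2]]. v must be orthogonal to every row; (row 1) × (row 2) = [8, 0, 0], so take v_3 = [1, 0, 0]^T.
V = [v_1 v_2 v_3] = [[0, 2, 1], [2, 1, 0], [1, 0, 0]] has det V = -1, so V^{-1} = adj(V)/det V = [[0, 0, 1], [0, 1, -2], [1, -2, 4]].
Modal coordinates z(0) = V^{-1} x(0): 0·2 + 0·1 + 1·3 = 3; 0·2 + 1·1 + (-2)·3 = -5; 1·2 + (-2)·1 + 4·3 = 12; so z(0) = [3, -5, 12]^T.
x_2(t) = Σ_i (v_i)_2 · z_i(0) · e^{λ_i t} (row 2 of V times the modal terms).
x_2(1.0) = 2·3·e^{-4·1.0} + 1·(-5)·e^{-3·1.0} + 0·12·e^{-2·1.0} = 6·0.018316 + (-5)·0.049787 + 0·0.135335 = -0.1390.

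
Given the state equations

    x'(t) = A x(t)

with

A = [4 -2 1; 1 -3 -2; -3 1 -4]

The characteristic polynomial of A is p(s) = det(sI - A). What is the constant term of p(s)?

-28

Expand det(sI - A) for the 3×3 matrix.
p(s) = s^3 + 3s^2 - 9s - 28.
(Check: constant term = det(-A) = (-1)^3 det A = -28; coefficient of s^2 = -tr A = 3.)
The constant term is -28.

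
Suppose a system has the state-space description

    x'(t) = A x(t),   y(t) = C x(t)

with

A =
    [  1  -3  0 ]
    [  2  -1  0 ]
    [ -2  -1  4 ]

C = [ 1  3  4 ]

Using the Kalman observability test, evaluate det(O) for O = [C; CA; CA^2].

CA = [[-1, -10, 16]]
CA^2 = [[-53, -3, 64]]
Observability matrix O = [C; CA; CA^2] = [[1, 3, 4], [-1, -10, 16], [-53, -3, 64]]
Expanding along the first row, det(O) = 1·((-10)·64 - 16·(-3)) - 3·((-1)·64 - 16·(-53)) + 4·((-1)·(-3) - (-10)·(-53)) = 1·(-592) - 3·784 + 4·(-527) = -5052
Since det(O) ≠ 0, rank(O) = 3 and the system is completely observable.

-5052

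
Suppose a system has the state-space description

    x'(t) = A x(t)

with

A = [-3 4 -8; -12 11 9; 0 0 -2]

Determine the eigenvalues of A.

-2, 3, 5

det(sI - A) = s^3 - (tr A)s^2 + (M11 + M22 + M33)s - det A, where Mii is the 2×2 principal minor of A obtained by deleting row i and column i.
tr A = (-3) + 11 + (-2) = 6; M11 = 11·(-2) - 9·0 = -22 - 0 = -22; M22 = (-3)·(-2) - (-8)·0 = 6 - 0 = 6; M33 = (-3)·11 - 4·(-12) = -33 - (-48) = 15; sum of minors = -1.
det A = (-3)·(11·(-2) - 9·0) - 4·((-12)·(-2) - 9·0) + (-8)·((-12)·0 - 11·0) = (-3)·(-22) - 4·24 + (-8)·0 = -30.
So p(s) = det(sI - A) = s^3 - 6s^2 - s + 30.
Rational-root test: any integer root divides 30. Testing small divisors, s = -2 works: p(-2) = -8 + (-24) + 2 + 30 = 0, so (s + 2) is a factor.
Dividing, p(s) = (s + 2)(s^2 - 8s + 15).
Factor s^2 - 8s + 15: two numbers with sum 8 and product 15 are 5 and 3, so s^2 - 8s + 15 = (s - 5)(s - 3).
Hence p(s) = (s - 5) (s - 3) (s + 2), with roots -2, 3, 5.
At least one eigenvalue has non-negative real part, so the system is not asymptotically stable.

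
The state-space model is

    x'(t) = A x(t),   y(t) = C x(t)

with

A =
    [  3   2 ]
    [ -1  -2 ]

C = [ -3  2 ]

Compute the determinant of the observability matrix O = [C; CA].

CA = [[-11, -10]]
Observability matrix O = [C; CA] = [[-3, 2], [-11, -10]]
det(O) = (-3)·(-10) - 2·(-11) = 30 - (-22) = 52
Since det(O) ≠ 0, rank(O) = 2 and the system is completely observable.

52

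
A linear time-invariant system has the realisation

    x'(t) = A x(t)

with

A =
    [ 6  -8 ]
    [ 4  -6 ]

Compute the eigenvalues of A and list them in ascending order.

-2, 2

det(sI - A) = s^2 - (tr A)s + det A, with tr A = 6 + (-6) = 0 and det A = 6·(-6) - (-8)·4 = -36 - (-32) = -4.
So p(s) = det(sI - A) = s^2 - 4.
Factor s^2 - 4: two numbers with sum 0 and product -4 are 2 and -2, so s^2 - 4 = (s - 2)(s + 2).
Hence p(s) = (s - 2) (s + 2), with roots -2, 2.
At least one eigenvalue has non-negative real part, so the system is not asymptotically stable.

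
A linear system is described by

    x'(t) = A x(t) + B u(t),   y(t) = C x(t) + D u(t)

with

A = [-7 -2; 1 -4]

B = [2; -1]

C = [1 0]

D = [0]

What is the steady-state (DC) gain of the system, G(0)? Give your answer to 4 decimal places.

0.3333

G(0) = C(-A)^{-1}B + D = -C A^{-1} B + D.
det A = 30, so A^{-1} = (1/30)·adj(A) = [[-2/15, 1/15], [-1/30, -7/30]]
A^{-1} B = [-1/3, 1/6]^T
C A^{-1} B = -1/3
G(0) = D - C A^{-1} B = 0 - (-1/3) = 1/3 ≈ 0.3333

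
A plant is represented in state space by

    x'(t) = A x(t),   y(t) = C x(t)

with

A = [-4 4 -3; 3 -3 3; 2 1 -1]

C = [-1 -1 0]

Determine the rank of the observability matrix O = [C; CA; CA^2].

3

CA = [[1, -1, 0]]
CA^2 = [[-7, 7, -6]]
Observability matrix O = [C; CA; CA^2] = [[-1, -1, 0], [1, -1, 0], [-7, 7, -6]]
det(O) = (-1)·((-1)·(-6) - 0·7) - (-1)·(1·(-6) - 0·(-7)) + 0·(1·7 - (-1)·(-7)) = (-1)·6 - (-1)·(-6) + 0·0 = -12 ≠ 0, so rank(O) = 3.
rank(O) = 3 = n, so the pair (A, C) is completely observable.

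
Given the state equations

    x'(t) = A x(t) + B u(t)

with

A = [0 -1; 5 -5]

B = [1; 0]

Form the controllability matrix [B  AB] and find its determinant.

AB = [[0], [5]]
Controllability matrix C = [B  AB] = [[1, 0], [0, 5]]
det(C) = 1·5 - 0·0 = 5 - 0 = 5
Since det(C) ≠ 0, rank(C) = 2 and the system is completely controllable.

5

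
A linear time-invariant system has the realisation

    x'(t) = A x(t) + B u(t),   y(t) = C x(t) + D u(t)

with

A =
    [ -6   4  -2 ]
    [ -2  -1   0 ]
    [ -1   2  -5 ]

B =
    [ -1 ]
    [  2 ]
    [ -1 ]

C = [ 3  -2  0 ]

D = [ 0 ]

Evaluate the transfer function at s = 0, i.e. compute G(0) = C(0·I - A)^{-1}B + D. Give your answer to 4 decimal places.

G(0) = C(-A)^{-1}B + D = -C A^{-1} B + D.
det A = -60, so A^{-1} = (1/-60)·adj(A) = [[-1/12, -4/15, 1/30], [1/6, -7/15, -1/15], [1/12, -2/15, -7/30]]
A^{-1} B = [-29/60, -31/30, -7/60]^T
C A^{-1} B = 37/60
G(0) = D - C A^{-1} B = 0 - (37/60) = -37/60 ≈ -0.6167

-0.6167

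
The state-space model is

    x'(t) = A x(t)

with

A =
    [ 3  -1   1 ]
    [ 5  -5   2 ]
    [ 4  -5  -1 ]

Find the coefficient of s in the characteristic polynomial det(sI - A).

Expand det(sI - A) for the 3×3 matrix.
p(s) = s^3 + 3s^2 - 2s - 27.
(Check: constant term = det(-A) = (-1)^3 det A = -27; coefficient of s^2 = -tr A = 3.)
The coefficient of s is -2.

-2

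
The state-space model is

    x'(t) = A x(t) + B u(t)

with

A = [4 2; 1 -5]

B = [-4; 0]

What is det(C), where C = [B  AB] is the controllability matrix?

16

AB = [[-16], [-4]]
Controllability matrix C = [B  AB] = [[-4, -16], [0, -4]]
det(C) = (-4)·(-4) - (-16)·0 = 16 - 0 = 16
Since det(C) ≠ 0, rank(C) = 2 and the system is completely controllable.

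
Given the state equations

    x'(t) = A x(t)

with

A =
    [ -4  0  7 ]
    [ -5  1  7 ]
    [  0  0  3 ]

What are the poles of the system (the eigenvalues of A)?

det(sI - A) = s^3 - (tr A)s^2 + (M11 + M22 + M33)s - det A, where Mii is the 2×2 principal minor of A obtained by deleting row i and column i.
tr A = (-4) + 1 + 3 = 0; M11 = 1·3 - 7·0 = 3 - 0 = 3; M22 = (-4)·3 - 7·0 = -12 - 0 = -12; M33 = (-4)·1 - 0·(-5) = -4 - 0 = -4; sum of minors = -13.
det A = (-4)·(1·3 - 7·0) - 0·((-5)·3 - 7·0) + 7·((-5)·0 - 1·0) = (-4)·3 - 0·(-15) + 7·0 = -12.
So p(s) = det(sI - A) = s^3 - 13s + 12.
Rational-root test: any integer root divides 12. Testing small divisors, s = 1 works: p(1) = 1 + 0 + (-13) + 12 = 0, so (s - 1) is a factor.
Dividing, p(s) = (s - 1)(s^2 + s - 12).
Factor s^2 + s - 12: two numbers with sum -1 and product -12 are 3 and -4, so s^2 + s - 12 = (s - 3)(s + 4).
Hence p(s) = (s - 3) (s - 1) (s + 4), with roots -4, 1, 3.
At least one eigenvalue has non-negative real part, so the system is not asymptotically stable.

-4, 1, 3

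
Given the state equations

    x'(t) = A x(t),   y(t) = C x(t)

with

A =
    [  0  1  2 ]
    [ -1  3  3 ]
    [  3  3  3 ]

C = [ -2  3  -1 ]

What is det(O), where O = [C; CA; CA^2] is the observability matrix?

CA = [[-6, 4, 2]]
CA^2 = [[2, 12, 6]]
Observability matrix O = [C; CA; CA^2] = [[-2, 3, -1], [-6, 4, 2], [2, 12, 6]]
Expanding along the first row, det(O) = (-2)·(4·6 - 2·12) - 3·((-6)·6 - 2·2) + (-1)·((-6)·12 - 4·2) = (-2)·0 - 3·(-40) + (-1)·(-80) = 200
Since det(O) ≠ 0, rank(O) = 3 and the system is completely observable.

200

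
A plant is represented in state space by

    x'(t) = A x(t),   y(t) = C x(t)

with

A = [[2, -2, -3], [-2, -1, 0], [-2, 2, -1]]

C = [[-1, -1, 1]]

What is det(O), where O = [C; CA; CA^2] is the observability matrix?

98

CA = [[-2, 5, 2]]
CA^2 = [[-18, 3, 4]]
Observability matrix O = [C; CA; CA^2] = [[-1, -1, 1], [-2, 5, 2], [-18, 3, 4]]
Expanding along the first row, det(O) = (-1)·(5·4 - 2·3) - (-1)·((-2)·4 - 2·(-18)) + 1·((-2)·3 - 5·(-18)) = (-1)·14 - (-1)·28 + 1·84 = 98
Since det(O) ≠ 0, rank(O) = 3 and the system is completely observable.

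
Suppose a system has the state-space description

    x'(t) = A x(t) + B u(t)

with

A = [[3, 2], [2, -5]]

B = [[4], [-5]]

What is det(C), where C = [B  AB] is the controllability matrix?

AB = [[2], [33]]
Controllability matrix C = [B  AB] = [[4, 2], [-5, 33]]
det(C) = 4·33 - 2·(-5) = 132 - (-10) = 142
Since det(C) ≠ 0, rank(C) = 2 and the system is completely controllable.

142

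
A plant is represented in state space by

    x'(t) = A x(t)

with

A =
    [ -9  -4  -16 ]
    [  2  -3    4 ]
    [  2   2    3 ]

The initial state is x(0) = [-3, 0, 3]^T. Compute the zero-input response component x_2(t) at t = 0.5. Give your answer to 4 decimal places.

det(sI - A) = s^3 - (tr A)s^2 + (M11 + M22 + M33)s - det A, where Mii is the 2×2 principal minor of A obtained by deleting row i and column i.
tr A = (-9) + (-3) + 3 = -9; M11 = (-3)·3 - 4·2 = -9 - 8 = -17; M22 = (-9)·3 - (-16)·2 = -27 - (-32) = 5; M33 = (-9)·(-3) - (-4)·2 = 27 - (-8) = 35; sum of minors = 23.
det A = (-9)·((-3)·3 - 4·2) - (-4)·(2·3 - 4·2) + (-16)·(2·2 - (-3)·2) = (-9)·(-17) - (-4)·(-2) + (-16)·10 = -15.
So p(s) = det(sI - A) = s^3 + 9s^2 + 23s + 15.
Rational-root test: any integer root divides 15. Testing small divisors, s = -1 works: p(-1) = -1 + 9 + (-23) + 15 = 0, so (s + 1) is a factor.
Dividing, p(s) = (s + 1)(s^2 + 8s + 15).
Factor s^2 + 8s + 15: two numbers with sum -8 and product 15 are -3 and -5, so s^2 + 8s + 15 = (s + 3)(s + 5).
Hence p(s) = (s + 1) (s + 3) (s + 5), with roots -5, -3, -1.
The eigenvalues -5, -3, -1 are distinct and real, so A is diagonalisable and x(t) = e^{At} x(0) = V diag(e^{λ_i t}) V^{-1} x(0), where the columns of V are the eigenvectors.
λ = -5: A - (-5)I = [[-4, -4, -16], [2, 2, 4], [2, 2, 8]]. v must be orthogonal to every row; (row 1) × (row 2) = [16, -16, 0], so take v_1 = [1, -1, 0]^T.
λ = -3: A - (-3)I = [[-6, -4, -16], [2, 0, 4], [2, 2, 6]]. v must be orthogonal to every row; (row 1) × (row 2) = [-16, -8, 8], so take v_2 = [2, 1, -1]^T.
λ = -1: A - (-1)I = [[-8, -4, -16], [2, -2, 4], [2, 2, 4]]. v must be orthogonal to every row; (row 1) × (row 2) = [-48, 0, 24], so take v_3 = [-2, 0, 1]^T.
V = [v_1 v_2 v_3] = [[1, 2, -2], [-1, 1, 0], [0, -1, 1]] has det V = 1, so V^{-1} = adj(V)/det V = [[1, 0, 2], [1, 1, 2], [1, 1, 3]].
Modal coordinates z(0) = V^{-1} x(0): 1·(-3) + 0·0 + 2·3 = 3; 1·(-3) + 1·0 + 2·3 = 3; 1·(-3) + 1·0 + 3·3 = 6; so z(0) = [3, 3, 6]^T.
x_2(t) = Σ_i (v_i)_2 · z_i(0) · e^{λ_i t} (row 2 of V times the modal terms).
x_2(0.5) = (-1)·3·e^{-5·0.5} + 1·3·e^{-3·0.5} + 0·6·e^{-1·0.5} = (-3)·0.082085 + 3·0.223130 + 0·0.606531 = 0.4231.

0.4231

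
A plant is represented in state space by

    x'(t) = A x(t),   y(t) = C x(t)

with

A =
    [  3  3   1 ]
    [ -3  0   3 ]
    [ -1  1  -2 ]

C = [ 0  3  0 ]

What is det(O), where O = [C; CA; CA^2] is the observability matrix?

CA = [[-9, 0, 9]]
CA^2 = [[-36, -18, -27]]
Observability matrix O = [C; CA; CA^2] = [[0, 3, 0], [-9, 0, 9], [-36, -18, -27]]
Expanding along the first row, det(O) = 0·(0·(-27) - 9·(-18)) - 3·((-9)·(-27) - 9·(-36)) + 0·((-9)·(-18) - 0·(-36)) = 0·162 - 3·567 + 0·162 = -1701
Since det(O) ≠ 0, rank(O) = 3 and the system is completely observable.

-1701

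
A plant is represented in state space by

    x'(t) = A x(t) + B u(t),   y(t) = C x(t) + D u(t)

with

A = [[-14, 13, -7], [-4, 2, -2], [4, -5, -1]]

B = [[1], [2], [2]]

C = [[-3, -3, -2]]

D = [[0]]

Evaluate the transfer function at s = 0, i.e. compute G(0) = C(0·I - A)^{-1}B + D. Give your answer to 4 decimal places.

G(0) = C(-A)^{-1}B + D = -C A^{-1} B + D.
det A = -72, so A^{-1} = (1/-72)·adj(A) = [[1/6, -2/3, 1/6], [1/6, -7/12, 0], [-1/6, 1/4, -1/3]]
A^{-1} B = [-5/6, -1, -1/3]^T
C A^{-1} B = 37/6
G(0) = D - C A^{-1} B = 0 - (37/6) = -37/6 ≈ -6.1667

-6.1667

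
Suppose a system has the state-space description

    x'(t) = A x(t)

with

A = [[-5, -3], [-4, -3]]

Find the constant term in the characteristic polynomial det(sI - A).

3

For a 2×2 matrix, det(sI - A) = s^2 - (tr A)s + det A.
tr A = -8, det A = 3.
So p(s) = s^2 + 8s + 3.
The constant term is 3.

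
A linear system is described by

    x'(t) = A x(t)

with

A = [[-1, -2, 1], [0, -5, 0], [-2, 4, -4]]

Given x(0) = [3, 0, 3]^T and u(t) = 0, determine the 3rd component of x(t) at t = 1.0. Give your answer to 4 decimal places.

-0.6206

det(sI - A) = s^3 - (tr A)s^2 + (M11 + M22 + M33)s - det A, where Mii is the 2×2 principal minor of A obtained by deleting row i and column i.
tr A = (-1) + (-5) + (-4) = -10; M11 = (-5)·(-4) - 0·4 = 20 - 0 = 20; M22 = (-1)·(-4) - 1·(-2) = 4 - (-2) = 6; M33 = (-1)·(-5) - (-2)·0 = 5 - 0 = 5; sum of minors = 31.
det A = (-1)·((-5)·(-4) - 0·4) - (-2)·(0·(-4) - 0·(-2)) + 1·(0·4 - (-5)·(-2)) = (-1)·20 - (-2)·0 + 1·(-10) = -30.
So p(s) = det(sI - A) = s^3 + 10s^2 + 31s + 30.
Rational-root test: any integer root divides 30. Testing small divisors, s = -2 works: p(-2) = -8 + 40 + (-62) + 30 = 0, so (s + 2) is a factor.
Dividing, p(s) = (s + 2)(s^2 + 8s + 15).
Factor s^2 + 8s + 15: two numbers with sum -8 and product 15 are -3 and -5, so s^2 + 8s + 15 = (s + 3)(s + 5).
Hence p(s) = (s + 2) (s + 3) (s + 5), with roots -5, -3, -2.
The eigenvalues -5, -3, -2 are distinct and real, so A is diagonalisable and x(t) = e^{At} x(0) = V diag(e^{λ_i t}) V^{-1} x(0), where the columns of V are the eigenvectors.
λ = -5: A - (-5)I = [[4, -2, 1], [0, 0, 0], [-2, 4, 1]]. v must be orthogonal to every row; (row 1) × (row 3) = [-6, -6, 12], so take v_1 = [1, 1, -2]^T.
λ = -3: A - (-3)I = [[2, -2, 1], [0, -2, 0], [-2, 4, -1]]. v must be orthogonal to every row; (row 1) × (row 2) = [2, 0, -4], so take v_2 = [1, 0, -2]^T.
λ = -2: A - (-2)I = [[1, -2, 1], [0, -3, 0], [-2, 4, -2]]. v must be orthogonal to every row; (row 1) × (row 2) = [3, 0, -3], so take v_3 = [1, 0, -1]^T.
V = [v_1 v_2 v_3] = [[1, 1, 1], [1, 0, 0], [-2, -2, -1]] has det V = -1, so V^{-1} = adj(V)/det V = [[0, 1, 0], [-1, -1, -1], [2, 0, 1]].
Modal coordinates z(0) = V^{-1} x(0): 0·3 + 1·0 + 0·3 = 0; (-1)·3 + (-1)·0 + (-1)·3 = -6; 2·3 + 0·0 + 1·3 = 9; so z(0) = [0, -6, 9]^T.
x_3(t) = Σ_i (v_i)_3 · z_i(0) · e^{λ_i t} (row 3 of V times the modal terms).
x_3(1.0) = (-2)·0·e^{-5·1.0} + (-2)·(-6)·e^{-3·1.0} + (-1)·9·e^{-2·1.0} = 0·0.006738 + 12·0.049787 + (-9)·0.135335 = -0.6206.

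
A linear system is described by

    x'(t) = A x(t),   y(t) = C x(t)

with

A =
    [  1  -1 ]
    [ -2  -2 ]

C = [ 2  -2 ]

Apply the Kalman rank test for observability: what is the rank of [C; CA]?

2

CA = [[6, 2]]
Observability matrix O = [C; CA] = [[2, -2], [6, 2]]
det(O) = 2·2 - (-2)·6 = 4 - (-12) = 16 ≠ 0, so rank(O) = 2.
rank(O) = 2 = n, so the pair (A, C) is completely observable.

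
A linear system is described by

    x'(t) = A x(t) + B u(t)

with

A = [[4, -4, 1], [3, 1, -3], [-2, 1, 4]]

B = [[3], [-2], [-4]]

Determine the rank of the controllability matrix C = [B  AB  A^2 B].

3

AB = [[16], [19], [-24]]
A^2B = [[-36], [139], [-109]]
Controllability matrix C = [B  AB  A^2B] = [[3, 16, -36], [-2, 19, 139], [-4, -24, -109]]
det(C) = 3·(19·(-109) - 139·(-24)) - 16·((-2)·(-109) - 139·(-4)) + (-36)·((-2)·(-24) - 19·(-4)) = 3·1265 - 16·774 + (-36)·124 = -13053 ≠ 0, so rank(C) = 3.
rank(C) = 3 = n, so the pair (A, B) is completely controllable.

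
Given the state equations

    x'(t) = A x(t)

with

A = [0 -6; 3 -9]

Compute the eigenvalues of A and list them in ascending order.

det(sI - A) = s^2 - (tr A)s + det A, with tr A = 0 + (-9) = -9 and det A = 0·(-9) - (-6)·3 = 0 - (-18) = 18.
So p(s) = det(sI - A) = s^2 + 9s + 18.
Factor s^2 + 9s + 18: two numbers with sum -9 and product 18 are -3 and -6, so s^2 + 9s + 18 = (s + 3)(s + 6).
Hence p(s) = (s + 3) (s + 6), with roots -6, -3.
All eigenvalues have negative real part, so the system is asymptotically stable.

-6, -3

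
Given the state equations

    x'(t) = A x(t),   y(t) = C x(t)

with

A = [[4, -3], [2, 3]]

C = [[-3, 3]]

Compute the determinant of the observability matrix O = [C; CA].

CA = [[-6, 18]]
Observability matrix O = [C; CA] = [[-3, 3], [-6, 18]]
det(O) = (-3)·18 - 3·(-6) = -54 - (-18) = -36
Since det(O) ≠ 0, rank(O) = 2 and the system is completely observable.

-36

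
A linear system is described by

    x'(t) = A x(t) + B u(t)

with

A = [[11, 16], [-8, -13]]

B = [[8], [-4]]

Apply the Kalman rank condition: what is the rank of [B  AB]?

1

AB = [[24], [-12]]
Controllability matrix C = [B  AB] = [[8, 24], [-4, -12]]
Every column of C is a scalar multiple of column 1 = [8, -4] (multipliers 1, 3), so the columns span a one-dimensional space.
C ≠ 0, hence rank(C) = 1.
rank(C) = 1 < n = 2, so the pair (A, B) is not completely controllable.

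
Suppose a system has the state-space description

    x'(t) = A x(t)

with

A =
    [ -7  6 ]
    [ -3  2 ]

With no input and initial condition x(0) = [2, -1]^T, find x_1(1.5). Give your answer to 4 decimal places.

-0.8776

det(sI - A) = s^2 - (tr A)s + det A, with tr A = (-7) + 2 = -5 and det A = (-7)·2 - 6·(-3) = -14 - (-18) = 4.
So p(s) = det(sI - A) = s^2 + 5s + 4.
Factor s^2 + 5s + 4: two numbers with sum -5 and product 4 are -1 and -4, so s^2 + 5s + 4 = (s + 1)(s + 4).
Hence p(s) = (s + 1) (s + 4), with roots -4, -1.
The eigenvalues -4, -1 are distinct and real, so A is diagonalisable and x(t) = e^{At} x(0) = V diag(e^{λ_i t}) V^{-1} x(0), where the columns of V are the eigenvectors.
λ = -4: A - (-4)I = [[-3, 6], [-3, 6]]. Row 1 gives (-3)·v1 + 6·v2 = 0, so take v_1 = [2, 1]^T.
λ = -1: A - (-1)I = [[-6, 6], [-3, 3]]. Row 1 gives (-6)·v1 + 6·v2 = 0, so take v_2 = [1, 1]^T.
V = [v_1 v_2] = [[2, 1], [1, 1]] has det V = 1, so V^{-1} = adj(V)/det V = [[1, -1], [-1, 2]].
Modal coordinates z(0) = V^{-1} x(0): 1·2 + (-1)·(-1) = 3; (-1)·2 + 2·(-1) = -4; so z(0) = [3, -4]^T.
x_1(t) = Σ_i (v_i)_1 · z_i(0) · e^{λ_i t} (row 1 of V times the modal terms).
x_1(1.5) = 2·3·e^{-4·1.5} + 1·(-4)·e^{-1·1.5} = 6·0.002479 + (-4)·0.223130 = -0.8776.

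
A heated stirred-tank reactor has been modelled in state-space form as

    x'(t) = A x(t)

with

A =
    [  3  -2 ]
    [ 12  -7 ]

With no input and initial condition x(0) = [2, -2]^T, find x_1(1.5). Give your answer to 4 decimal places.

det(sI - A) = s^2 - (tr A)s + det A, with tr A = 3 + (-7) = -4 and det A = 3·(-7) - (-2)·12 = -21 - (-24) = 3.
So p(s) = det(sI - A) = s^2 + 4s + 3.
Factor s^2 + 4s + 3: two numbers with sum -4 and product 3 are -1 and -3, so s^2 + 4s + 3 = (s + 1)(s + 3).
Hence p(s) = (s + 1) (s + 3), with roots -3, -1.
The eigenvalues -3, -1 are distinct and real, so A is diagonalisable and x(t) = e^{At} x(0) = V diag(e^{λ_i t}) V^{-1} x(0), where the columns of V are the eigenvectors.
λ = -3: A - (-3)I = [[6, -2], [12, -4]]. Row 1 gives 6·v1 + (-2)·v2 = 0, so take v_1 = [-1, -3]^T.
λ = -1: A - (-1)I = [[4, -2], [12, -6]]. Row 1 gives 4·v1 + (-2)·v2 = 0, so take v_2 = [1, 2]^T.
V = [v_1 v_2] = [[-1, 1], [-3, 2]] has det V = 1, so V^{-1} = adj(V)/det V = [[2, -1], [3, -1]].
Modal coordinates z(0) = V^{-1} x(0): 2·2 + (-1)·(-2) = 6; 3·2 + (-1)·(-2) = 8; so z(0) = [6, 8]^T.
x_1(t) = Σ_i (v_i)_1 · z_i(0) · e^{λ_i t} (row 1 of V times the modal terms).
x_1(1.5) = (-1)·6·e^{-3·1.5} + 1·8·e^{-1·1.5} = (-6)·0.011109 + 8·0.223130 = 1.7184.

1.7184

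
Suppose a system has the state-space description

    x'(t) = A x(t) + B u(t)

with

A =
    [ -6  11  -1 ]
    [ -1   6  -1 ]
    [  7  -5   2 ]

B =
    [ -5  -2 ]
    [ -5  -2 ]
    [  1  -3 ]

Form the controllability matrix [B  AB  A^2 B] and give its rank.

AB = [[-26, -7], [-26, -7], [-8, -10]]
A^2B = [[-122, -25], [-122, -25], [-68, -34]]
Controllability matrix C = [B  AB  A^2B] = [[-5, -2, -26, -7, -122, -25], [-5, -2, -26, -7, -122, -25], [1, -3, -8, -10, -68, -34]]
The rows r1, r2, r3 of C are linearly dependent: -r1 + r2 = 0 (check each entry), so rank(C) ≤ 2.
The 2×2 minor from rows 1, 3, columns 1, 2 is (-5)·(-3) - (-2)·1 = 15 - (-2) = 17 ≠ 0, so rank(C) = 2.
rank(C) = 2 < n = 3, so the pair (A, B) is not completely controllable.

2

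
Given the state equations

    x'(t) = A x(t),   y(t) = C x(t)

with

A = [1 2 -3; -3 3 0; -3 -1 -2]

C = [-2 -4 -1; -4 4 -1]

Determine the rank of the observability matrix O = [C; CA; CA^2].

3

CA = [[13, -15, 8], [-13, 5, 14]]
CA^2 = [[34, -27, -55], [-70, -25, 11]]
Observability matrix O = [C; CA; CA^2] = [[-2, -4, -1], [-4, 4, -1], [13, -15, 8], [-13, 5, 14], [34, -27, -55], [-70, -25, 11]]
Take the 3×3 submatrix of O formed by rows 1, 2, 3: [[-2, -4, -1], [-4, 4, -1], [13, -15, 8]]. Its determinant is (-2)·(4·8 - (-1)·(-15)) - (-4)·((-4)·8 - (-1)·13) + (-1)·((-4)·(-15) - 4·13) = (-2)·17 - (-4)·(-19) + (-1)·8 = -118 ≠ 0.
So rank(O) ≥ 3; since O has 3 columns, rank(O) = 3.
rank(O) = 3 = n, so the pair (A, C) is completely observable.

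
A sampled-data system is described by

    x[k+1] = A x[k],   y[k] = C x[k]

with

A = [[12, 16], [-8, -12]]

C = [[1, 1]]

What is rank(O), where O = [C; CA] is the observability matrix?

CA = [[4, 4]]
Observability matrix O = [C; CA] = [[1, 1], [4, 4]]
Every row of O is a scalar multiple of row 1 = [1, 1] (multipliers 1, 4), so the rows span a one-dimensional space.
O ≠ 0, hence rank(O) = 1.
rank(O) = 1 < n = 2, so the pair (A, C) is not completely observable.

1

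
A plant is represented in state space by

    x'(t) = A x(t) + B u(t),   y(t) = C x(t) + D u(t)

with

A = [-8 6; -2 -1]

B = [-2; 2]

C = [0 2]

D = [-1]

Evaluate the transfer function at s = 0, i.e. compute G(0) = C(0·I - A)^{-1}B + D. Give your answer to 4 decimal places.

1.0000

G(0) = C(-A)^{-1}B + D = -C A^{-1} B + D.
det A = 20, so A^{-1} = (1/20)·adj(A) = [[-1/20, -3/10], [1/10, -2/5]]
A^{-1} B = [-1/2, -1]^T
C A^{-1} B = -2
G(0) = D - C A^{-1} B = -1 - (-2) = 1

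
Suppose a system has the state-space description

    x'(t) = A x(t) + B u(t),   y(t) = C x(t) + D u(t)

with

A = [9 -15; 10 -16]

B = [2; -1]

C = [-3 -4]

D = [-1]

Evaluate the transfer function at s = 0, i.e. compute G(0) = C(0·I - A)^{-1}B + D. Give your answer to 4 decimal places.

G(0) = C(-A)^{-1}B + D = -C A^{-1} B + D.
det A = 6, so A^{-1} = (1/6)·adj(A) = [[-8/3, 5/2], [-5/3, 3/2]]
A^{-1} B = [-47/6, -29/6]^T
C A^{-1} B = 257/6
G(0) = D - C A^{-1} B = -1 - (257/6) = -263/6 ≈ -43.8333

-43.8333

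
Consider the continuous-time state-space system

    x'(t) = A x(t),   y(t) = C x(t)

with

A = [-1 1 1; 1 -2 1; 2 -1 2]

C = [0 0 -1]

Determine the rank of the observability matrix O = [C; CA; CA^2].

3

CA = [[-2, 1, -2]]
CA^2 = [[-1, -2, -5]]
Observability matrix O = [C; CA; CA^2] = [[0, 0, -1], [-2, 1, -2], [-1, -2, -5]]
det(O) = 0·(1·(-5) - (-2)·(-2)) - 0·((-2)·(-5) - (-2)·(-1)) + (-1)·((-2)·(-2) - 1·(-1)) = 0·(-9) - 0·8 + (-1)·5 = -5 ≠ 0, so rank(O) = 3.
rank(O) = 3 = n, so the pair (A, C) is completely observable.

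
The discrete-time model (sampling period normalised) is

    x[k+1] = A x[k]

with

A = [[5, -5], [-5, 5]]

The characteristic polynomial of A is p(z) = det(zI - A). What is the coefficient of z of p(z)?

For a 2×2 matrix, det(zI - A) = z^2 - (tr A)z + det A.
tr A = 10, det A = 0.
So p(z) = z^2 - 10z.
The coefficient of z is -10.

-10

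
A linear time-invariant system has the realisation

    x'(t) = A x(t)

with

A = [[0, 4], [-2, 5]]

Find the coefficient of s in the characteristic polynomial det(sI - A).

For a 2×2 matrix, det(sI - A) = s^2 - (tr A)s + det A.
tr A = 5, det A = 8.
So p(s) = s^2 - 5s + 8.
The coefficient of s is -5.

-5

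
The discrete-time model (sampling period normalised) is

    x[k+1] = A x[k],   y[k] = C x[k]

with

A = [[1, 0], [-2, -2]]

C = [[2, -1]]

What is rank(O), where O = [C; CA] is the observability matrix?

CA = [[4, 2]]
Observability matrix O = [C; CA] = [[2, -1], [4, 2]]
det(O) = 2·2 - (-1)·4 = 4 - (-4) = 8 ≠ 0, so rank(O) = 2.
rank(O) = 2 = n, so the pair (A, C) is completely observable.

2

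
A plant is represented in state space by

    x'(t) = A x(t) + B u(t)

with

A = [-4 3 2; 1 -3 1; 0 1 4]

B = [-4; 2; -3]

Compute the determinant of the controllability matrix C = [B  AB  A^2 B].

AB = [[16], [-13], [-10]]
A^2B = [[-123], [45], [-53]]
Controllability matrix C = [B  AB  A^2B] = [[-4, 16, -123], [2, -13, 45], [-3, -10, -53]]
Expanding along the first row, det(C) = (-4)·((-13)·(-53) - 45·(-10)) - 16·(2·(-53) - 45·(-3)) + (-123)·(2·(-10) - (-13)·(-3)) = (-4)·1139 - 16·29 + (-123)·(-59) = 2237
Since det(C) ≠ 0, rank(C) = 3 and the system is completely controllable.

2237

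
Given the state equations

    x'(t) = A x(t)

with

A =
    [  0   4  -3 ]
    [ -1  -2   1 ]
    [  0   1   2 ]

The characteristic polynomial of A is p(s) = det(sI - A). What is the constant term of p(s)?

-11

Expand det(sI - A) for the 3×3 matrix.
p(s) = s^3 - s - 11.
(Check: constant term = det(-A) = (-1)^3 det A = -11; coefficient of s^2 = -tr A = 0.)
The constant term is -11.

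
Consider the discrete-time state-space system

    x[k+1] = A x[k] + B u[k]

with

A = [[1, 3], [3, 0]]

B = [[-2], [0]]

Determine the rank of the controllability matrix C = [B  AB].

2

AB = [[-2], [-6]]
Controllability matrix C = [B  AB] = [[-2, -2], [0, -6]]
det(C) = (-2)·(-6) - (-2)·0 = 12 - 0 = 12 ≠ 0, so rank(C) = 2.
rank(C) = 2 = n, so the pair (A, B) is completely controllable.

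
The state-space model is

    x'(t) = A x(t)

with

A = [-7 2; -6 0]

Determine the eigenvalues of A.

-4, -3

det(sI - A) = s^2 - (tr A)s + det A, with tr A = (-7) + 0 = -7 and det A = (-7)·0 - 2·(-6) = 0 - (-12) = 12.
So p(s) = det(sI - A) = s^2 + 7s + 12.
Factor s^2 + 7s + 12: two numbers with sum -7 and product 12 are -3 and -4, so s^2 + 7s + 12 = (s + 3)(s + 4).
Hence p(s) = (s + 3) (s + 4), with roots -4, -3.
All eigenvalues have negative real part, so the system is asymptotically stable.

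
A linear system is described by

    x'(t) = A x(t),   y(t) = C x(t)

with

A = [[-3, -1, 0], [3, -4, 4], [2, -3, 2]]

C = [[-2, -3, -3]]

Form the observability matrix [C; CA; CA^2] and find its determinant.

CA = [[-9, 23, -18]]
CA^2 = [[60, -29, 56]]
Observability matrix O = [C; CA; CA^2] = [[-2, -3, -3], [-9, 23, -18], [60, -29, 56]]
Expanding along the first row, det(O) = (-2)·(23·56 - (-18)·(-29)) - (-3)·((-9)·56 - (-18)·60) + (-3)·((-9)·(-29) - 23·60) = (-2)·766 - (-3)·576 + (-3)·(-1119) = 3553
Since det(O) ≠ 0, rank(O) = 3 and the system is completely observable.

3553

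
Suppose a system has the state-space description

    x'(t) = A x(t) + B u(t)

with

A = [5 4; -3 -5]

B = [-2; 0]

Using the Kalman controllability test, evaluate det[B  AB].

-12

AB = [[-10], [6]]
Controllability matrix C = [B  AB] = [[-2, -10], [0, 6]]
det(C) = (-2)·6 - (-10)·0 = -12 - 0 = -12
Since det(C) ≠ 0, rank(C) = 2 and the system is completely controllable.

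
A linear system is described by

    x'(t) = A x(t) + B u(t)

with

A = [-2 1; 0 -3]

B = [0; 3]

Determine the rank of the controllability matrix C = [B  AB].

2

AB = [[3], [-9]]
Controllability matrix C = [B  AB] = [[0, 3], [3, -9]]
det(C) = 0·(-9) - 3·3 = 0 - 9 = -9 ≠ 0, so rank(C) = 2.
rank(C) = 2 = n, so the pair (A, B) is completely controllable.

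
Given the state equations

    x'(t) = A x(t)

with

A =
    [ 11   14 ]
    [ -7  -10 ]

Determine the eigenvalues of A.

det(sI - A) = s^2 - (tr A)s + det A, with tr A = 11 + (-10) = 1 and det A = 11·(-10) - 14·(-7) = -110 - (-98) = -12.
So p(s) = det(sI - A) = s^2 - s - 12.
Factor s^2 - s - 12: two numbers with sum 1 and product -12 are 4 and -3, so s^2 - s - 12 = (s - 4)(s + 3).
Hence p(s) = (s - 4) (s + 3), with roots -3, 4.
At least one eigenvalue has non-negative real part, so the system is not asymptotically stable.

-3, 4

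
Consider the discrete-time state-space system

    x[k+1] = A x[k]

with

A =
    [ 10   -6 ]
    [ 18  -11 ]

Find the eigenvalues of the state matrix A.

det(zI - A) = z^2 - (tr A)z + det A, with tr A = 10 + (-11) = -1 and det A = 10·(-11) - (-6)·18 = -110 - (-108) = -2.
So p(z) = det(zI - A) = z^2 + z - 2.
Factor z^2 + z - 2: two numbers with sum -1 and product -2 are 1 and -2, so z^2 + z - 2 = (z - 1)(z + 2).
Hence p(z) = (z - 1) (z + 2), with roots -2, 1.

-2, 1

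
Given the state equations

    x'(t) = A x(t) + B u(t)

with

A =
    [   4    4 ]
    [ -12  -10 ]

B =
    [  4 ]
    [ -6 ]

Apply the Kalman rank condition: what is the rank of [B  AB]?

AB = [[-8], [12]]
Controllability matrix C = [B  AB] = [[4, -8], [-6, 12]]
Every column of C is a scalar multiple of column 1 = [4, -6] (multipliers 1, -2), so the columns span a one-dimensional space.
C ≠ 0, hence rank(C) = 1.
rank(C) = 1 < n = 2, so the pair (A, B) is not completely controllable.

1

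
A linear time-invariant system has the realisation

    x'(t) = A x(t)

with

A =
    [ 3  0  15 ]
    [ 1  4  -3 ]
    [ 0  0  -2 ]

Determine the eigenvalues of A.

-2, 3, 4

det(sI - A) = s^3 - (tr A)s^2 + (M11 + M22 + M33)s - det A, where Mii is the 2×2 principal minor of A obtained by deleting row i and column i.
tr A = 3 + 4 + (-2) = 5; M11 = 4·(-2) - (-3)·0 = -8 - 0 = -8; M22 = 3·(-2) - 15·0 = -6 - 0 = -6; M33 = 3·4 - 0·1 = 12 - 0 = 12; sum of minors = -2.
det A = 3·(4·(-2) - (-3)·0) - 0·(1·(-2) - (-3)·0) + 15·(1·0 - 4·0) = 3·(-8) - 0·(-2) + 15·0 = -24.
So p(s) = det(sI - A) = s^3 - 5s^2 - 2s + 24.
Rational-root test: any integer root divides 24. Testing small divisors, s = -2 works: p(-2) = -8 + (-20) + 4 + 24 = 0, so (s + 2) is a factor.
Dividing, p(s) = (s + 2)(s^2 - 7s + 12).
Factor s^2 - 7s + 12: two numbers with sum 7 and product 12 are 4 and 3, so s^2 - 7s + 12 = (s - 4)(s - 3).
Hence p(s) = (s - 4) (s - 3) (s + 2), with roots -2, 3, 4.
At least one eigenvalue has non-negative real part, so the system is not asymptotically stable.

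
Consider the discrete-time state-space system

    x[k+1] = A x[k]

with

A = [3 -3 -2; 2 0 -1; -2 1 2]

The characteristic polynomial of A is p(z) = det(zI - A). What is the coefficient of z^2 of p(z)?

Expand det(zI - A) for the 3×3 matrix.
p(z) = z^3 - 5z^2 + 9z - 5.
(Check: constant term = det(-A) = (-1)^3 det A = -5; coefficient of z^2 = -tr A = -5.)
The coefficient of z^2 is -5.

-5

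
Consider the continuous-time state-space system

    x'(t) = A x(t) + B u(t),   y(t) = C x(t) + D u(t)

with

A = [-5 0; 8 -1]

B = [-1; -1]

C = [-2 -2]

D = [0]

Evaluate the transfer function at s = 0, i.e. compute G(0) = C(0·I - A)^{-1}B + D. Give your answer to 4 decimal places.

G(0) = C(-A)^{-1}B + D = -C A^{-1} B + D.
det A = 5, so A^{-1} = (1/5)·adj(A) = [[-1/5, 0], [-8/5, -1]]
A^{-1} B = [1/5, 13/5]^T
C A^{-1} B = -28/5
G(0) = D - C A^{-1} B = 0 - (-28/5) = 28/5 ≈ 5.6000

5.6000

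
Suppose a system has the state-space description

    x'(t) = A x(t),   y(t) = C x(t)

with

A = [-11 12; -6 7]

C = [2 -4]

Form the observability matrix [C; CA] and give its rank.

1

CA = [[2, -4]]
Observability matrix O = [C; CA] = [[2, -4], [2, -4]]
Every row of O is a scalar multiple of row 1 = [2, -4] (multipliers 1, 1), so the rows span a one-dimensional space.
O ≠ 0, hence rank(O) = 1.
rank(O) = 1 < n = 2, so the pair (A, C) is not completely observable.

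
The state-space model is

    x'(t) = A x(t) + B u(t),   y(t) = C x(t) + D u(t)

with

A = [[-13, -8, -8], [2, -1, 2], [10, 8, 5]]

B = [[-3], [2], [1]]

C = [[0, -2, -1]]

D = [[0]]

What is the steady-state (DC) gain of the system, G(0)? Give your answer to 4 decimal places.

G(0) = C(-A)^{-1}B + D = -C A^{-1} B + D.
det A = -15, so A^{-1} = (1/-15)·adj(A) = [[7/5, 8/5, 8/5], [-2/3, -1, -2/3], [-26/15, -8/5, -29/15]]
A^{-1} B = [3/5, -2/3, 1/15]^T
C A^{-1} B = 19/15
G(0) = D - C A^{-1} B = 0 - (19/15) = -19/15 ≈ -1.2667

-1.2667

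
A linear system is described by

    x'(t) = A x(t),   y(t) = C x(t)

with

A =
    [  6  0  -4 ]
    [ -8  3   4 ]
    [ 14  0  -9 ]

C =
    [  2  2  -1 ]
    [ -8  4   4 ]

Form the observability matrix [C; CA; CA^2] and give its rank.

CA = [[-18, 6, 9], [-24, 12, 12]]
CA^2 = [[-30, 18, 15], [-72, 36, 36]]
Observability matrix O = [C; CA; CA^2] = [[2, 2, -1], [-8, 4, 4], [-18, 6, 9], [-24, 12, 12], [-30, 18, 15], [-72, 36, 36]]
The columns c1, c2, c3 of O are linearly dependent: c1 + 2·c3 = 0 (check each entry), so rank(O) ≤ 2.
The 2×2 minor from rows 1, 2, columns 1, 2 is 2·4 - 2·(-8) = 8 - (-16) = 24 ≠ 0, so rank(O) = 2.
rank(O) = 2 < n = 3, so the pair (A, C) is not completely observable.

2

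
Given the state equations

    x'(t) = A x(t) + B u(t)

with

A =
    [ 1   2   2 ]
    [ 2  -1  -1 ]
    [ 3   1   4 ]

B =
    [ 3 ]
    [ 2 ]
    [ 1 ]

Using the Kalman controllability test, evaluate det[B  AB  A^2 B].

405

AB = [[9], [3], [15]]
A^2B = [[45], [0], [90]]
Controllability matrix C = [B  AB  A^2B] = [[3, 9, 45], [2, 3, 0], [1, 15, 90]]
Expanding along the first row, det(C) = 3·(3·90 - 0·15) - 9·(2·90 - 0·1) + 45·(2·15 - 3·1) = 3·270 - 9·180 + 45·27 = 405
Since det(C) ≠ 0, rank(C) = 3 and the system is completely controllable.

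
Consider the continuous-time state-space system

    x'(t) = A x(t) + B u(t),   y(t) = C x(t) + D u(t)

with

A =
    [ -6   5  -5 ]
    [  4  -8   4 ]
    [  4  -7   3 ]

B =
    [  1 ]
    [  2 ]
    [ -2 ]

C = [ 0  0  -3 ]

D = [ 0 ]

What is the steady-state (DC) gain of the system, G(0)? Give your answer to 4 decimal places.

G(0) = C(-A)^{-1}B + D = -C A^{-1} B + D.
det A = -24, so A^{-1} = (1/-24)·adj(A) = [[-1/6, -5/6, 5/6], [-1/6, -1/12, -1/6], [-1/6, 11/12, -7/6]]
A^{-1} B = [-7/2, 0, 4]^T
C A^{-1} B = -12
G(0) = D - C A^{-1} B = 0 - (-12) = 12

12.0000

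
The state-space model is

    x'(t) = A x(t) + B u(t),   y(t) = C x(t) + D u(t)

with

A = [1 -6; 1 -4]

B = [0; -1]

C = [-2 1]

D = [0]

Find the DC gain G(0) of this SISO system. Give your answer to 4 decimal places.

G(0) = C(-A)^{-1}B + D = -C A^{-1} B + D.
det A = 2, so A^{-1} = (1/2)·adj(A) = [[-2, 3], [-1/2, 1/2]]
A^{-1} B = [-3, -1/2]^T
C A^{-1} B = 11/2
G(0) = D - C A^{-1} B = 0 - (11/2) = -11/2 ≈ -5.5000

-5.5000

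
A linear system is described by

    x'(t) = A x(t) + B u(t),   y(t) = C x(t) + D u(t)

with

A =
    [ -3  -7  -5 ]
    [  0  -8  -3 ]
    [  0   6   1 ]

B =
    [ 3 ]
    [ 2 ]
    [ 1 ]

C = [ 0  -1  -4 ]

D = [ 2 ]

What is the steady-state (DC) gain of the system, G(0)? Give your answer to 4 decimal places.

-5.5000

G(0) = C(-A)^{-1}B + D = -C A^{-1} B + D.
det A = -30, so A^{-1} = (1/-30)·adj(A) = [[-1/3, 23/30, 19/30], [0, 1/10, 3/10], [0, -3/5, -4/5]]
A^{-1} B = [7/6, 1/2, -2]^T
C A^{-1} B = 15/2
G(0) = D - C A^{-1} B = 2 - (15/2) = -11/2 ≈ -5.5000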